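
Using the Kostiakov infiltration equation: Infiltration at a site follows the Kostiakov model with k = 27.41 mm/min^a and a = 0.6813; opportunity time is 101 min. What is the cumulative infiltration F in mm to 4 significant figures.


Approach: apply the Kostiakov infiltration equation, F = k*t^a.
F = 27.41 * 101^0.6813 = 636.0 mm
Therefore the cumulative infiltration F = 636.0 mm.


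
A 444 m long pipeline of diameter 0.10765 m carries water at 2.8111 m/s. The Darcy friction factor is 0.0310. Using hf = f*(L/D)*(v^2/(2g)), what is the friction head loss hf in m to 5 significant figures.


hf = 0.0310 * (444/0.10765) * (2.8111^2 / (2*9.81))
hf = 51.497 m
Therefore the friction head loss hf = 51.497 m.


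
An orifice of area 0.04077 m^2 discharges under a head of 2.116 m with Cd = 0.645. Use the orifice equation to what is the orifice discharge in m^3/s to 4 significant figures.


Approach: apply the orifice equation, Q = Cd*A*sqrt(2*g*h).
Q = 0.645 * 0.04077 * sqrt(2*9.81*2.116) = 0.1694 m^3/s
Therefore the orifice discharge = 0.1694 m^3/s.


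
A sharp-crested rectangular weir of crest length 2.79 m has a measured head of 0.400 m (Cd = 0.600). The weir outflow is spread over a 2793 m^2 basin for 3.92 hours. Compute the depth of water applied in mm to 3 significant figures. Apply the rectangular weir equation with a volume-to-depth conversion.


Approach: apply the rectangular weir equation with a volume-to-depth conversion, Q = (2/3)*Cd*L*sqrt(2g)*H^1.5; d = Q*t/A * 1000.
Step 1 — weir discharge:
  Q = (2/3)*0.600*2.79*sqrt(2*9.81)*0.400^1.5 = 1.2506 m^3/s
Step 2 — volume: V = 1.2506 * 3.92*3600 = 17648 m^3
Step 3 — depth: d = V/A * 1000 = 17648/2793 * 1000 = 6320 mm
Therefore the depth of water applied = 6320 mm.


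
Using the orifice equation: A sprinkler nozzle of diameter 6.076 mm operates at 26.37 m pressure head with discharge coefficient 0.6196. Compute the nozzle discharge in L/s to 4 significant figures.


Approach: apply the orifice equation, Q = Cd*A*sqrt(2*g*h), A = pi*(d/2)^2.
A = pi*(6.076e-3/2)^2 = 2.89952e-05 m^2
Q = 0.6196 * 2.89952e-05 * sqrt(2*9.81*26.37) * 1000 = 0.4086 L/s
Therefore the nozzle discharge = 0.4086 L/s.


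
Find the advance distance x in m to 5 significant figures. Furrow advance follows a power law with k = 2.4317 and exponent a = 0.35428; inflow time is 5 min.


Approach: apply the power-law advance function, x = k*t^a.
x = 2.4317 * 5^0.35428 = 4.3007 m
Therefore the advance distance x = 4.3007 m.


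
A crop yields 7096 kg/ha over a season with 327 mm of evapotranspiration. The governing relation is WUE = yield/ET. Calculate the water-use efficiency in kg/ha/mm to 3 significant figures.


WUE = 7096 / 327 = 21.7 kg/ha/mm
Therefore the water-use efficiency = 21.7 kg/ha/mm.


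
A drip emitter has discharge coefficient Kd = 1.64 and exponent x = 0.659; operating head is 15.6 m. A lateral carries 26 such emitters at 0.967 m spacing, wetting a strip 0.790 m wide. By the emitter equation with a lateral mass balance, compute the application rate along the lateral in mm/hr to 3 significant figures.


Approach: apply the emitter equation with a lateral mass balance, q = Kd*h^x; Q = n*q; rate = Q/(n*spacing*width).
Step 1 — single emitter flow (q = Kd*h^x):
  q = 1.64 * 15.6^0.659 = 10.026 L/hr
Step 2 — total lateral flow: Q = 26 * 10.026 = 260.67 L/hr
Step 3 — wetted area: A = 26 * 0.967 * 0.790 = 19.862 m^2
Step 4 — application rate: Q/A = 260.67/19.862 = 13.1 mm/hr
Therefore the application rate along the lateral = 13.1 mm/hr.


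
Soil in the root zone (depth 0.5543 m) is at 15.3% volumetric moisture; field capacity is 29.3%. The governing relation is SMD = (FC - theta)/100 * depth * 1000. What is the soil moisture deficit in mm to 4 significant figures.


SMD = (29.3 - 15.3)/100 * 0.5543 * 1000 = 77.60 mm
Therefore the soil moisture deficit = 77.60 mm.


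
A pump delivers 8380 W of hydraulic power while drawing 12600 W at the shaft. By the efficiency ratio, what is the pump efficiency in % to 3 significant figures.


Approach: apply the efficiency ratio, eta = (P_out/P_in)*100.
eta = (8380 / 12600) * 100 = 66.5 %
Therefore the pump efficiency = 66.5 %.


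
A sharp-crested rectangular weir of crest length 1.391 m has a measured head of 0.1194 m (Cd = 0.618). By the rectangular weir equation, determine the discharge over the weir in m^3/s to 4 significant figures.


Approach: apply the rectangular weir equation, Q = (2/3)*Cd*L*sqrt(2g)*H^1.5.
Q = (2/3)*0.618*1.391*sqrt(2*9.81)*0.1194^1.5 = 0.1047 m^3/s
Therefore the discharge over the weir = 0.1047 m^3/s.


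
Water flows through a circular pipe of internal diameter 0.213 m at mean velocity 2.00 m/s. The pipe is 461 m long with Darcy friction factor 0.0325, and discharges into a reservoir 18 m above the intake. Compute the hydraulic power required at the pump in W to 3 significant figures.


Approach: apply continuity + Darcy-Weisbach + hydraulic power, Q = A*v; hf = f*(L/D)*(v^2/(2g)); H = static + hf; P = rho*g*Q*H.
Step 1 — flow rate (continuity, Q = A*v):
  A = pi*(0.213/2)^2 = 0.035633 m^2
  Q = 0.035633 * 2.00 = 0.071265 m^3/s
Step 2 — friction head loss (Darcy-Weisbach):
  hf = 0.0325 * (461/0.213) * (2.00^2 / (2*9.81))
  hf = 14.341 m
Step 3 — total head: H = 18 + 14.341 = 32.341 m
Step 4 — hydraulic power (P = rho*g*Q*H):
  P = 1000 * 9.81 * 0.071265 * 32.341 = 22600 W
Therefore the hydraulic power required at the pump = 22600 W.


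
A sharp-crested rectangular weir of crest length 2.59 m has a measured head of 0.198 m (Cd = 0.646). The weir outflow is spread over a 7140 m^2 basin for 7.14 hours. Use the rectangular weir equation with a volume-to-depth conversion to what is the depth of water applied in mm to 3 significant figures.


Approach: apply the rectangular weir equation with a volume-to-depth conversion, Q = (2/3)*Cd*L*sqrt(2g)*H^1.5; d = Q*t/A * 1000.
Step 1 — weir discharge:
  Q = (2/3)*0.646*2.59*sqrt(2*9.81)*0.198^1.5 = 0.43530 m^3/s
Step 2 — volume: V = 0.43530 * 7.14*3600 = 11189 m^3
Step 3 — depth: d = V/A * 1000 = 11189/7140 * 1000 = 1570 mm
Therefore the depth of water applied = 1570 mm.


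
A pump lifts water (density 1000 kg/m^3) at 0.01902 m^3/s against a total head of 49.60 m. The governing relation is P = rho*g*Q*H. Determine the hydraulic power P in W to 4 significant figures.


P = 1000 * 9.81 * 0.01902 * 49.60 = 9255 W
Therefore the hydraulic power P = 9255 W.


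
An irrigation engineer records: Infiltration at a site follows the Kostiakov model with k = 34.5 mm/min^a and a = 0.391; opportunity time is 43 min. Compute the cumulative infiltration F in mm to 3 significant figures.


Approach: apply the Kostiakov infiltration equation, F = k*t^a.
F = 34.5 * 43^0.391 = 150 mm
Therefore the cumulative infiltration F = 150 mm.


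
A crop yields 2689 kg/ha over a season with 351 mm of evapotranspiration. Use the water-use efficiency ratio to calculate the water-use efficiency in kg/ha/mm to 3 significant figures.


Approach: apply the water-use efficiency ratio, WUE = yield/ET.
WUE = 2689 / 351 = 7.66 kg/ha/mm
Therefore the water-use efficiency = 7.66 kg/ha/mm.


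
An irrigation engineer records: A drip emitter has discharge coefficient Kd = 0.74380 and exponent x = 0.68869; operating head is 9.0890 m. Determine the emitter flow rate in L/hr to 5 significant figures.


Approach: apply the emitter characteristic equation, q = Kd * h^x.
q = 0.74380 * 9.0890^0.68869 = 3.4008 L/hr
Therefore the emitter flow rate = 3.4008 L/hr.


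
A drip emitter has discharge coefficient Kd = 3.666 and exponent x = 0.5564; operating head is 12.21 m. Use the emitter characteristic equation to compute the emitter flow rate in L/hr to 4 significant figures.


Approach: apply the emitter characteristic equation, q = Kd * h^x.
q = 3.666 * 12.21^0.5564 = 14.75 L/hr
Therefore the emitter flow rate = 14.75 L/hr.


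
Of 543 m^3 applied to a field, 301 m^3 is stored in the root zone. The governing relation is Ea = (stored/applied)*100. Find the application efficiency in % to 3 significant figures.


Ea = (301/543)*100 = 55.4 %
Therefore the application efficiency = 55.4 %.


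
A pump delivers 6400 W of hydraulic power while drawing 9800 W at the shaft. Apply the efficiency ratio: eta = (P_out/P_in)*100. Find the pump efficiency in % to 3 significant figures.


eta = (6400 / 9800) * 100 = 65.3 %
Therefore the pump efficiency = 65.3 %.


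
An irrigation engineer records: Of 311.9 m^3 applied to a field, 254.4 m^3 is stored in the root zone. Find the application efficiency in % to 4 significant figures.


Approach: apply the application efficiency ratio, Ea = (stored/applied)*100.
Ea = (254.4/311.9)*100 = 81.56 %
Therefore the application efficiency = 81.56 %.


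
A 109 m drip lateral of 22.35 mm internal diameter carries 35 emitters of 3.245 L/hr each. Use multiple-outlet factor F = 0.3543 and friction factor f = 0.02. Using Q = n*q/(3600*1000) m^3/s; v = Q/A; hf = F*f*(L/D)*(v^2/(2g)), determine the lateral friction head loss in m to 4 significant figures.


Q = 35*3.245/(3600*1000) = 3.15486e-05 m^3/s
A = pi*(22.35e-3/2)^2 = 3.92324e-04 m^2, so v = Q/A = 0.0804147 m/s
hf = 0.3543*0.02*(109/0.02235)*(0.0804147^2/(2*9.81)) = 0.01139 m
Therefore the lateral friction head loss = 0.01139 m.


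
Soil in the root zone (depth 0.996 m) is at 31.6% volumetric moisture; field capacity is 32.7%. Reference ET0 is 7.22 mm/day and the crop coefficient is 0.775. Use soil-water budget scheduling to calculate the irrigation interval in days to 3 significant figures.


Approach: apply soil-water budget scheduling, SMD = (FC-theta)/100*depth*1000; ETc = ET0*Kc; interval = SMD/ETc.
Step 1 — soil moisture deficit:
  SMD = (32.7 - 31.6)/100 * 0.996 * 1000 = 10.956 mm
Step 2 — daily crop ET (ETc = ET0*Kc):
  ETc = 7.22 * 0.775 = 5.5955 mm/day
Step 3 — irrigation interval (SMD/ETc):
  interval = 10.956 / 5.5955 = 1.96 days
Therefore the irrigation interval = 1.96 days.


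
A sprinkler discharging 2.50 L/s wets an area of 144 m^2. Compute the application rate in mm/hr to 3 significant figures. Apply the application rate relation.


Approach: apply the application rate relation, rate = (Q/A)*3600.
rate = (2.50 / 144) * 3600 = 62.5 mm/hr
Therefore the application rate = 62.5 mm/hr.


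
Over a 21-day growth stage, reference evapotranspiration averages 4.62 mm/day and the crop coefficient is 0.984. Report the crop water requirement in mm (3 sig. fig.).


Approach: apply the crop water requirement relation, CWR = ET0 * Kc * days.
CWR = 4.62 * 0.984 * 21 = 95.5 mm
Therefore the crop water requirement = 95.5 mm.


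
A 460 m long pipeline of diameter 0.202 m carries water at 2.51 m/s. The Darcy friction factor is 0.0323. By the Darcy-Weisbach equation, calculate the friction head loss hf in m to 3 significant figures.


Approach: apply the Darcy-Weisbach equation, hf = f*(L/D)*(v^2/(2g)).
hf = 0.0323 * (460/0.202) * (2.51^2 / (2*9.81))
hf = 23.6 m
Therefore the friction head loss hf = 23.6 m.


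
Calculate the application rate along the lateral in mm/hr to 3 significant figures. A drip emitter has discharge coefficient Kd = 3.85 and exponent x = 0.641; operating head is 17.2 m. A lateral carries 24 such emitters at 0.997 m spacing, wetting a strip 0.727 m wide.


Approach: apply the emitter equation with a lateral mass balance, q = Kd*h^x; Q = n*q; rate = Q/(n*spacing*width).
Step 1 — single emitter flow (q = Kd*h^x):
  q = 3.85 * 17.2^0.641 = 23.847 L/hr
Step 2 — total lateral flow: Q = 24 * 23.847 = 572.33 L/hr
Step 3 — wetted area: A = 24 * 0.997 * 0.727 = 17.396 m^2
Step 4 — application rate: Q/A = 572.33/17.396 = 32.9 mm/hr
Therefore the application rate along the lateral = 32.9 mm/hr.


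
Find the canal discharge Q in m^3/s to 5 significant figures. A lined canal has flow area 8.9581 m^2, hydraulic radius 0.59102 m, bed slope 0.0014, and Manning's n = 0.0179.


Approach: apply Manning's equation, Q = (1/n)*A*R^(2/3)*S^(1/2).
Q = (1/0.0179) * 8.9581 * 0.59102^(2/3) * 0.0014^(1/2) = 13.187 m^3/s
Therefore the canal discharge Q = 13.187 m^3/s.


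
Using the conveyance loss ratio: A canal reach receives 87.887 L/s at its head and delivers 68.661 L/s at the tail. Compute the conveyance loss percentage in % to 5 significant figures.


Approach: apply the conveyance loss ratio, loss% = ((Q_head - Q_tail)/Q_head)*100.
loss = ((87.887 - 68.661)/87.887)*100 = 21.876 %
Therefore the conveyance loss percentage = 21.876 %.


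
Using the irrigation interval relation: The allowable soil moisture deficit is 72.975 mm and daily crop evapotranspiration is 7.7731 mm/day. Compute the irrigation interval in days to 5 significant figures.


Approach: apply the irrigation interval relation, interval = SMD / ETc.
interval = 72.975 / 7.7731 = 9.3881 days
Therefore the irrigation interval = 9.3881 days.


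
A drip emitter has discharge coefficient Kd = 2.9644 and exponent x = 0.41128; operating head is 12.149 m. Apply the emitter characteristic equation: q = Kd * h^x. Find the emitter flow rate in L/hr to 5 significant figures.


q = 2.9644 * 12.149^0.41128 = 8.2792 L/hr
Therefore the emitter flow rate = 8.2792 L/hr.


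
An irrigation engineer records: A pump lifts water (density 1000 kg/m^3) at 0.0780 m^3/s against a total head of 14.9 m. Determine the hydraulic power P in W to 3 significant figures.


Approach: apply the hydraulic power relation, P = rho*g*Q*H.
P = 1000 * 9.81 * 0.0780 * 14.9 = 11400 W
Therefore the hydraulic power P = 11400 W.


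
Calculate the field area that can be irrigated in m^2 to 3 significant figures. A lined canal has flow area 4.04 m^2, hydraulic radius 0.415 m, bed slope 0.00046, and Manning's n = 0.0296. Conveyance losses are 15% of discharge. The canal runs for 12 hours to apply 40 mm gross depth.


Approach: apply Manning's equation with a conveyance and depth budget, Q = (1/n)*A*R^(2/3)*S^(1/2); Q_field = Q*(1-loss); Area = Q_field*t/(d/1000).
Step 1 — canal discharge (Manning's equation):
  Q = (1/0.0296) * 4.04 * 0.415^(2/3) * 0.00046^(1/2) = 1.6287 m^3/s
Step 2 — delivered flow: Q_field = 1.6287*(1 - 15/100) = 1.3844 m^3/s
Step 3 — volume delivered: V = 1.3844 * 12*3600 = 59805 m^3
Step 4 — area served: A = V / (depth/1000) = 59805 / 0.04 = 1500000 m^2
Therefore the field area that can be irrigated = 1500000 m^2.


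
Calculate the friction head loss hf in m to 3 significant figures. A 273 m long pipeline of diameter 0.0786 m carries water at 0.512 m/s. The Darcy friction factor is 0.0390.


Approach: apply the Darcy-Weisbach equation, hf = f*(L/D)*(v^2/(2g)).
hf = 0.0390 * (273/0.0786) * (0.512^2 / (2*9.81))
hf = 1.81 m
Therefore the friction head loss hf = 1.81 m.


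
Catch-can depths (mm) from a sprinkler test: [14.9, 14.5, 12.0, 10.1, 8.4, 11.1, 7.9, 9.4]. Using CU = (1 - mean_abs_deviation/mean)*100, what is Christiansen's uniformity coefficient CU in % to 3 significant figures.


mean = 11.037 mm
mean |d_i - mean| = 2.0875 mm
CU = (1 - 2.0875/11.037)*100 = 81.1 %
Therefore Christiansen's uniformity coefficient CU = 81.1 %.


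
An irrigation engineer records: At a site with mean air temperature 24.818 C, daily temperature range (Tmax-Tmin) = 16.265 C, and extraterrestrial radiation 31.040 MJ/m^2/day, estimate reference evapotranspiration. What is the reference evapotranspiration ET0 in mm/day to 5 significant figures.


Approach: apply the Hargreaves-Samani method, ET0 = 0.0023*(Tmean+17.8)*sqrt(Tmax-Tmin)*0.408*Ra.
ET0 = 0.0023*(24.818+17.8)*sqrt(16.265)*0.408*31.040 = 5.0064 mm/day
Therefore the reference evapotranspiration ET0 = 5.0064 mm/day.


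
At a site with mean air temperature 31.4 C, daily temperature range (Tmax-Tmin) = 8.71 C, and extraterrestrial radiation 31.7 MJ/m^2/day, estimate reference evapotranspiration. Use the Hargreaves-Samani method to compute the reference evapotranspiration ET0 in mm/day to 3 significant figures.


Approach: apply the Hargreaves-Samani method, ET0 = 0.0023*(Tmean+17.8)*sqrt(Tmax-Tmin)*0.408*Ra.
ET0 = 0.0023*(31.4+17.8)*sqrt(8.71)*0.408*31.7 = 4.32 mm/day
Therefore the reference evapotranspiration ET0 = 4.32 mm/day.


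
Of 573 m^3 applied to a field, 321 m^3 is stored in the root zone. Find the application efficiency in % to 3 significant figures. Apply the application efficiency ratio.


Approach: apply the application efficiency ratio, Ea = (stored/applied)*100.
Ea = (321/573)*100 = 56.0 %
Therefore the application efficiency = 56.0 %.


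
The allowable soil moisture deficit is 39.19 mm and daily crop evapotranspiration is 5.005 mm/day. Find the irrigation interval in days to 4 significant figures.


Approach: apply the irrigation interval relation, interval = SMD / ETc.
interval = 39.19 / 5.005 = 7.830 days
Therefore the irrigation interval = 7.830 days.


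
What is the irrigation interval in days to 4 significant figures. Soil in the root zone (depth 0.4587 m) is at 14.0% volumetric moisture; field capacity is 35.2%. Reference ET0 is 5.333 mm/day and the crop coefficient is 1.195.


Approach: apply soil-water budget scheduling, SMD = (FC-theta)/100*depth*1000; ETc = ET0*Kc; interval = SMD/ETc.
Step 1 — soil moisture deficit:
  SMD = (35.2 - 14.0)/100 * 0.4587 * 1000 = 97.2444 mm
Step 2 — daily crop ET (ETc = ET0*Kc):
  ETc = 5.333 * 1.195 = 6.37294 mm/day
Step 3 — irrigation interval (SMD/ETc):
  interval = 97.2444 / 6.37294 = 15.26 days
Therefore the irrigation interval = 15.26 days.


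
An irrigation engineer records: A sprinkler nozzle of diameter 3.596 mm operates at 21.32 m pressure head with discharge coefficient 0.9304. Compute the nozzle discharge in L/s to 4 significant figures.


Approach: apply the orifice equation, Q = Cd*A*sqrt(2*g*h), A = pi*(d/2)^2.
A = pi*(3.596e-3/2)^2 = 1.01562e-05 m^2
Q = 0.9304 * 1.01562e-05 * sqrt(2*9.81*21.32) * 1000 = 0.1933 L/s
Therefore the nozzle discharge = 0.1933 L/s.


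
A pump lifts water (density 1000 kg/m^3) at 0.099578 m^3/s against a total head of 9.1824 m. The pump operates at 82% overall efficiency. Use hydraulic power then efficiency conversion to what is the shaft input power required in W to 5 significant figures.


Approach: apply hydraulic power then efficiency conversion, P = rho*g*Q*H; P_in = P/eta.
Step 1 — hydraulic power (P = rho*g*Q*H):
  P = 1000 * 9.81 * 0.099578 * 9.1824 = 8969.921 W
Step 2 — input power: P_in = P/eta = 8969.921 / 0.82 = 10939 W
Therefore the shaft input power required = 10939 W.


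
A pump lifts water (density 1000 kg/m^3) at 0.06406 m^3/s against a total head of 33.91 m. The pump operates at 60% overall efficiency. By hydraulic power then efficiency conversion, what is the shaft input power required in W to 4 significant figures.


Approach: apply hydraulic power then efficiency conversion, P = rho*g*Q*H; P_in = P/eta.
Step 1 — hydraulic power (P = rho*g*Q*H):
  P = 1000 * 9.81 * 0.06406 * 33.91 = 21310.0 W
Step 2 — input power: P_in = P/eta = 21310.0 / 0.6 = 35520 W
Therefore the shaft input power required = 35520 W.


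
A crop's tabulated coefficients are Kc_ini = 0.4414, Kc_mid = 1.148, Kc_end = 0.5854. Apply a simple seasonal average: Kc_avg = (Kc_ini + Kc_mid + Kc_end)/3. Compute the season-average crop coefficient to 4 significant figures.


Kc_avg = (0.4414 + 1.148 + 0.5854)/3 = 0.7249
Therefore the season-average crop coefficient = 0.7249.


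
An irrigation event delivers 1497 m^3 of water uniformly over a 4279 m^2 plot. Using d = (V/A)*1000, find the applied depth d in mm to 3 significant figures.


d = (1497 / 4279) * 1000 = 350 mm
Therefore the applied depth d = 350 mm.


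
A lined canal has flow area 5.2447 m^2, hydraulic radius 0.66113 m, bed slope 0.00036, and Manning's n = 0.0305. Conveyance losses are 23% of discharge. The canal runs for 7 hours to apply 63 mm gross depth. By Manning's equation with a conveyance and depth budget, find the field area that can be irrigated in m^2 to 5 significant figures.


Approach: apply Manning's equation with a conveyance and depth budget, Q = (1/n)*A*R^(2/3)*S^(1/2); Q_field = Q*(1-loss); Area = Q_field*t/(d/1000).
Step 1 — canal discharge (Manning's equation):
  Q = (1/0.0305) * 5.2447 * 0.66113^(2/3) * 0.00036^(1/2) = 2.476072 m^3/s
Step 2 — delivered flow: Q_field = 2.476072*(1 - 23/100) = 1.906576 m^3/s
Step 3 — volume delivered: V = 1.906576 * 7*3600 = 48045.71 m^3
Step 4 — area served: A = V / (depth/1000) = 48045.71 / 0.063 = 762630 m^2
Therefore the field area that can be irrigated = 762630 m^2.


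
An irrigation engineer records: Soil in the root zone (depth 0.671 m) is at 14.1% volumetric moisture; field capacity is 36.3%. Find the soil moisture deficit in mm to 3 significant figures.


Approach: apply the soil moisture deficit relation, SMD = (FC - theta)/100 * depth * 1000.
SMD = (36.3 - 14.1)/100 * 0.671 * 1000 = 149 mm
Therefore the soil moisture deficit = 149 mm.


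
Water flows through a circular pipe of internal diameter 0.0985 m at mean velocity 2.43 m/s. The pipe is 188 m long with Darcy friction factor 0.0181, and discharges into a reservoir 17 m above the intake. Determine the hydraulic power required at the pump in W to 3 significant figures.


Approach: apply continuity + Darcy-Weisbach + hydraulic power, Q = A*v; hf = f*(L/D)*(v^2/(2g)); H = static + hf; P = rho*g*Q*H.
Step 1 — flow rate (continuity, Q = A*v):
  A = pi*(0.0985/2)^2 = 0.0076201 m^2
  Q = 0.0076201 * 2.43 = 0.018517 m^3/s
Step 2 — friction head loss (Darcy-Weisbach):
  hf = 0.0181 * (188/0.0985) * (2.43^2 / (2*9.81))
  hf = 10.397 m
Step 3 — total head: H = 17 + 10.397 = 27.397 m
Step 4 — hydraulic power (P = rho*g*Q*H):
  P = 1000 * 9.81 * 0.018517 * 27.397 = 4980 W
Therefore the hydraulic power required at the pump = 4980 W.


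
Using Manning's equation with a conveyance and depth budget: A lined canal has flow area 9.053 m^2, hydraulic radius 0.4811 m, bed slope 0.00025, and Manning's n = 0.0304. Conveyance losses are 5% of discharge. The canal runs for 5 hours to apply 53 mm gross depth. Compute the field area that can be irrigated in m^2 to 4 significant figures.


Approach: apply Manning's equation with a conveyance and depth budget, Q = (1/n)*A*R^(2/3)*S^(1/2); Q_field = Q*(1-loss); Area = Q_field*t/(d/1000).
Step 1 — canal discharge (Manning's equation):
  Q = (1/0.0304) * 9.053 * 0.4811^(2/3) * 0.00025^(1/2) = 2.89099 m^3/s
Step 2 — delivered flow: Q_field = 2.89099*(1 - 5/100) = 2.74644 m^3/s
Step 3 — volume delivered: V = 2.74644 * 5*3600 = 49435.8 m^3
Step 4 — area served: A = V / (depth/1000) = 49435.8 / 0.053 = 932800 m^2
Therefore the field area that can be irrigated = 932800 m^2.


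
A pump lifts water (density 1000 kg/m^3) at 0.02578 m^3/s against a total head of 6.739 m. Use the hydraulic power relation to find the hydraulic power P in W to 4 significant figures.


Approach: apply the hydraulic power relation, P = rho*g*Q*H.
P = 1000 * 9.81 * 0.02578 * 6.739 = 1704 W
Therefore the hydraulic power P = 1704 W.


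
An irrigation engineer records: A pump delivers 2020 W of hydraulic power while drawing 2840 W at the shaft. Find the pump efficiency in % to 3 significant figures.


Approach: apply the efficiency ratio, eta = (P_out/P_in)*100.
eta = (2020 / 2840) * 100 = 71.1 %
Therefore the pump efficiency = 71.1 %.


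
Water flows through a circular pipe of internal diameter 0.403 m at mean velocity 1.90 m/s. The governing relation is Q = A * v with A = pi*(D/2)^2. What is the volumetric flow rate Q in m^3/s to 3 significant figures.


A = pi*(0.403/2)^2 = 0.12756 m^2
Q = 0.12756 * 1.90 = 0.242 m^3/s
Therefore the volumetric flow rate Q = 0.242 m^3/s.


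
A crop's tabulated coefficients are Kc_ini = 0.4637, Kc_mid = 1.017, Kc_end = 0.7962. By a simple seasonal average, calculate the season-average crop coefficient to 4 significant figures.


Approach: apply a simple seasonal average, Kc_avg = (Kc_ini + Kc_mid + Kc_end)/3.
Kc_avg = (0.4637 + 1.017 + 0.7962)/3 = 0.7590
Therefore the season-average crop coefficient = 0.7590.


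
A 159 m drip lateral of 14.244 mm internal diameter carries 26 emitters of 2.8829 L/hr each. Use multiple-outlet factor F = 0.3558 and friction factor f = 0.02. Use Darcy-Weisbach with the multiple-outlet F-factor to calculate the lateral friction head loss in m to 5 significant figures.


Approach: apply Darcy-Weisbach with the multiple-outlet F-factor, Q = n*q/(3600*1000) m^3/s; v = Q/A; hf = F*f*(L/D)*(v^2/(2g)).
Q = 26*2.8829/(3600*1000) = 2.082094e-05 m^3/s
A = pi*(14.244e-3/2)^2 = 1.593506e-04 m^2, so v = Q/A = 0.1306612 m/s
hf = 0.3558*0.02*(159/0.014244)*(0.1306612^2/(2*9.81)) = 0.069119 m
Therefore the lateral friction head loss = 0.069119 m.


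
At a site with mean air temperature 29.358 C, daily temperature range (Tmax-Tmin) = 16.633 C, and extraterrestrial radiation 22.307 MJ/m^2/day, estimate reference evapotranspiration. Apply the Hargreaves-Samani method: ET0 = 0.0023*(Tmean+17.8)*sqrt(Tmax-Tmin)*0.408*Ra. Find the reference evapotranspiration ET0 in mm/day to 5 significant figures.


ET0 = 0.0023*(29.358+17.8)*sqrt(16.633)*0.408*22.307 = 4.0260 mm/day
Therefore the reference evapotranspiration ET0 = 4.0260 mm/day.


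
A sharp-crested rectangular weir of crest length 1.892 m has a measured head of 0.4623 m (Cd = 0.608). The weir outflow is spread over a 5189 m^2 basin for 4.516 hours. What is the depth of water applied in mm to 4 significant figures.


Approach: apply the rectangular weir equation with a volume-to-depth conversion, Q = (2/3)*Cd*L*sqrt(2g)*H^1.5; d = Q*t/A * 1000.
Step 1 — weir discharge:
  Q = (2/3)*0.608*1.892*sqrt(2*9.81)*0.4623^1.5 = 1.06775 m^3/s
Step 2 — volume: V = 1.06775 * 4.516*3600 = 17359.0 m^3
Step 3 — depth: d = V/A * 1000 = 17359.0/5189 * 1000 = 3345 mm
Therefore the depth of water applied = 3345 mm.


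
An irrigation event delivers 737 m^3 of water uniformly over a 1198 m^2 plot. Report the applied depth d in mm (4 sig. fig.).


Approach: apply depth from volume over area, d = (V/A)*1000.
d = (737 / 1198) * 1000 = 615.2 mm
Therefore the applied depth d = 615.2 mm.


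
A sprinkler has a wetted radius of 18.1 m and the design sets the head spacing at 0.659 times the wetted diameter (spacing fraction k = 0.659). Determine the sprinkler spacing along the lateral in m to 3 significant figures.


Approach: apply the sprinkler spacing rule (spacing as a fraction of wetted diameter), S = k*(2*R).
S = 0.659 * (2 * 18.1) = 23.9 m
Therefore the sprinkler spacing along the lateral = 23.9 m.


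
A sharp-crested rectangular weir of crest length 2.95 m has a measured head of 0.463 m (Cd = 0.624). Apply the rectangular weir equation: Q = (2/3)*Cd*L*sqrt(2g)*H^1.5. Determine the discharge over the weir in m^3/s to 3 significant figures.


Q = (2/3)*0.624*2.95*sqrt(2*9.81)*0.463^1.5 = 1.71 m^3/s
Therefore the discharge over the weir = 1.71 m^3/s.


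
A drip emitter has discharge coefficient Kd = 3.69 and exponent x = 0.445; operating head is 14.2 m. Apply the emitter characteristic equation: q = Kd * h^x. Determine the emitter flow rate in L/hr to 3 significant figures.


q = 3.69 * 14.2^0.445 = 12.0 L/hr
Therefore the emitter flow rate = 12.0 L/hr.


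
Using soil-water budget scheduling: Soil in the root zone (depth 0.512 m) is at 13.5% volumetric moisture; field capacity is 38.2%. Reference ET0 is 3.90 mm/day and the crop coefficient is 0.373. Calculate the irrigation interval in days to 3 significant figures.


Approach: apply soil-water budget scheduling, SMD = (FC-theta)/100*depth*1000; ETc = ET0*Kc; interval = SMD/ETc.
Step 1 — soil moisture deficit:
  SMD = (38.2 - 13.5)/100 * 0.512 * 1000 = 126.46 mm
Step 2 — daily crop ET (ETc = ET0*Kc):
  ETc = 3.90 * 0.373 = 1.4547 mm/day
Step 3 — irrigation interval (SMD/ETc):
  interval = 126.46 / 1.4547 = 86.9 days
Therefore the irrigation interval = 86.9 days.


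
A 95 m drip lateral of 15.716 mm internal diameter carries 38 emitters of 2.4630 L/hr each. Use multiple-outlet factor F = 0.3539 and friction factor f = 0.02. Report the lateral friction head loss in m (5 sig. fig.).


Approach: apply Darcy-Weisbach with the multiple-outlet F-factor, Q = n*q/(3600*1000) m^3/s; v = Q/A; hf = F*f*(L/D)*(v^2/(2g)).
Q = 38*2.4630/(3600*1000) = 2.599833e-05 m^3/s
A = pi*(15.716e-3/2)^2 = 1.939876e-04 m^2, so v = Q/A = 0.1340206 m/s
hf = 0.3539*0.02*(95/0.015716)*(0.1340206^2/(2*9.81)) = 0.039168 m
Therefore the lateral friction head loss = 0.039168 m.


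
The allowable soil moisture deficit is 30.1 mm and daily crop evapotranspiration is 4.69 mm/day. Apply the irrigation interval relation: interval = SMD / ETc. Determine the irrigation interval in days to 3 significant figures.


interval = 30.1 / 4.69 = 6.42 days
Therefore the irrigation interval = 6.42 days.


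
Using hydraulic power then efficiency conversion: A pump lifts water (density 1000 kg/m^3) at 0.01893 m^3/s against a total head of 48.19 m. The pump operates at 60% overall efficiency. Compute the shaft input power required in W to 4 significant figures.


Approach: apply hydraulic power then efficiency conversion, P = rho*g*Q*H; P_in = P/eta.
Step 1 — hydraulic power (P = rho*g*Q*H):
  P = 1000 * 9.81 * 0.01893 * 48.19 = 8949.04 W
Step 2 — input power: P_in = P/eta = 8949.04 / 0.6 = 14920 W
Therefore the shaft input power required = 14920 W.


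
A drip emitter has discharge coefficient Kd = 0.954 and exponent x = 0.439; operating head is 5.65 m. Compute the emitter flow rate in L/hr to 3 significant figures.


Approach: apply the emitter characteristic equation, q = Kd * h^x.
q = 0.954 * 5.65^0.439 = 2.04 L/hr
Therefore the emitter flow rate = 2.04 L/hr.


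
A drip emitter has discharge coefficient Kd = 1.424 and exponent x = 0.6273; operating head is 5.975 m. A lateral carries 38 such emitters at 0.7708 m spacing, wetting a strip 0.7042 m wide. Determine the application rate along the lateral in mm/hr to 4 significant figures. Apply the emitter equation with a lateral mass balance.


Approach: apply the emitter equation with a lateral mass balance, q = Kd*h^x; Q = n*q; rate = Q/(n*spacing*width).
Step 1 — single emitter flow (q = Kd*h^x):
  q = 1.424 * 5.975^0.6273 = 4.37025 L/hr
Step 2 — total lateral flow: Q = 38 * 4.37025 = 166.070 L/hr
Step 3 — wetted area: A = 38 * 0.7708 * 0.7042 = 20.6263 m^2
Step 4 — application rate: Q/A = 166.070/20.6263 = 8.051 mm/hr
Therefore the application rate along the lateral = 8.051 mm/hr.


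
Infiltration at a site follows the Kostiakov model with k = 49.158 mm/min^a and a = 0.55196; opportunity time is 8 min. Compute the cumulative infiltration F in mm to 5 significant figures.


Approach: apply the Kostiakov infiltration equation, F = k*t^a.
F = 49.158 * 8^0.55196 = 154.90 mm
Therefore the cumulative infiltration F = 154.90 mm.


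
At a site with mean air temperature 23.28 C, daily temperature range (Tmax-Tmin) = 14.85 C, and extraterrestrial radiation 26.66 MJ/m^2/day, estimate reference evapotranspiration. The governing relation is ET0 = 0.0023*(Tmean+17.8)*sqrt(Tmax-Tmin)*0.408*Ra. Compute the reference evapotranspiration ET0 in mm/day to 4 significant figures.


ET0 = 0.0023*(23.28+17.8)*sqrt(14.85)*0.408*26.66 = 3.960 mm/day
Therefore the reference evapotranspiration ET0 = 3.960 mm/day.


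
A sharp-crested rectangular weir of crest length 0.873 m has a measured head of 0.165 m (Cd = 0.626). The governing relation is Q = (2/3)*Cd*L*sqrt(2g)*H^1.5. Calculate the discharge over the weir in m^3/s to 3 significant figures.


Q = (2/3)*0.626*0.873*sqrt(2*9.81)*0.165^1.5 = 0.108 m^3/s
Therefore the discharge over the weir = 0.108 m^3/s.


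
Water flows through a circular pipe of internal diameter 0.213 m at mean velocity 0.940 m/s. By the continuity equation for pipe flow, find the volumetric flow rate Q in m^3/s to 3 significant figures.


Approach: apply the continuity equation for pipe flow, Q = A * v with A = pi*(D/2)^2.
A = pi*(0.213/2)^2 = 0.035633 m^2
Q = 0.035633 * 0.940 = 0.0335 m^3/s
Therefore the volumetric flow rate Q = 0.0335 m^3/s.


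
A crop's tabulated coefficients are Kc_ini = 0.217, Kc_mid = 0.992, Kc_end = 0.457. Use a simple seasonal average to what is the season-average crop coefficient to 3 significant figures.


Approach: apply a simple seasonal average, Kc_avg = (Kc_ini + Kc_mid + Kc_end)/3.
Kc_avg = (0.217 + 0.992 + 0.457)/3 = 0.555
Therefore the season-average crop coefficient = 0.555.


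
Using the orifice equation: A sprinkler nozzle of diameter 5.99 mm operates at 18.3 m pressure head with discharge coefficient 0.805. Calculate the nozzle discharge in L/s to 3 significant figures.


Approach: apply the orifice equation, Q = Cd*A*sqrt(2*g*h), A = pi*(d/2)^2.
A = pi*(5.99e-3/2)^2 = 2.8180e-05 m^2
Q = 0.805 * 2.8180e-05 * sqrt(2*9.81*18.3) * 1000 = 0.430 L/s
Therefore the nozzle discharge = 0.430 L/s.


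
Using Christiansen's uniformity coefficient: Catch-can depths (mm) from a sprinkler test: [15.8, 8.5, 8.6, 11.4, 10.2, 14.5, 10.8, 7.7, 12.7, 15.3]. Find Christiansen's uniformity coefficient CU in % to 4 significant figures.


Approach: apply Christiansen's uniformity coefficient, CU = (1 - mean_abs_deviation/mean)*100.
mean = 11.5500 mm
mean |d_i - mean| = 2.42000 mm
CU = (1 - 2.42000/11.5500)*100 = 79.05 %
Therefore Christiansen's uniformity coefficient CU = 79.05 %.


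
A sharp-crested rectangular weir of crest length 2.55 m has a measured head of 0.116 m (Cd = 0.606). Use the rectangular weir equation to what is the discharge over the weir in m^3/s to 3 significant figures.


Approach: apply the rectangular weir equation, Q = (2/3)*Cd*L*sqrt(2g)*H^1.5.
Q = (2/3)*0.606*2.55*sqrt(2*9.81)*0.116^1.5 = 0.180 m^3/s
Therefore the discharge over the weir = 0.180 m^3/s.


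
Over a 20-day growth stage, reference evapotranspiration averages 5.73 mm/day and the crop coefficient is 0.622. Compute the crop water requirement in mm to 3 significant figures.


Approach: apply the crop water requirement relation, CWR = ET0 * Kc * days.
CWR = 5.73 * 0.622 * 20 = 71.3 mm
Therefore the crop water requirement = 71.3 mm.


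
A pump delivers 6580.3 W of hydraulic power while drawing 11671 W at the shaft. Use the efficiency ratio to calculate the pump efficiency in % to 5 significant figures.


Approach: apply the efficiency ratio, eta = (P_out/P_in)*100.
eta = (6580.3 / 11671) * 100 = 56.382 %
Therefore the pump efficiency = 56.382 %.


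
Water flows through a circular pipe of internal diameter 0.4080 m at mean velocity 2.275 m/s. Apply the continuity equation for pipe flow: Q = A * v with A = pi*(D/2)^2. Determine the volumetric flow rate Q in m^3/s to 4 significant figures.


A = pi*(0.4080/2)^2 = 0.130741 m^2
Q = 0.130741 * 2.275 = 0.2974 m^3/s
Therefore the volumetric flow rate Q = 0.2974 m^3/s.


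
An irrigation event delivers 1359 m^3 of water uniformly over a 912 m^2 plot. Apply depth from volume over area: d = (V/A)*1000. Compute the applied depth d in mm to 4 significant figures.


d = (1359 / 912) * 1000 = 1490 mm
Therefore the applied depth d = 1490 mm.


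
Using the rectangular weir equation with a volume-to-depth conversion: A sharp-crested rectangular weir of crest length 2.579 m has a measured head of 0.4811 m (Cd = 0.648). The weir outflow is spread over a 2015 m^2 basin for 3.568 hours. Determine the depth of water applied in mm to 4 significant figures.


Approach: apply the rectangular weir equation with a volume-to-depth conversion, Q = (2/3)*Cd*L*sqrt(2g)*H^1.5; d = Q*t/A * 1000.
Step 1 — weir discharge:
  Q = (2/3)*0.648*2.579*sqrt(2*9.81)*0.4811^1.5 = 1.64679 m^3/s
Step 2 — volume: V = 1.64679 * 3.568*3600 = 21152.7 m^3
Step 3 — depth: d = V/A * 1000 = 21152.7/2015 * 1000 = 10500 mm
Therefore the depth of water applied = 10500 mm.


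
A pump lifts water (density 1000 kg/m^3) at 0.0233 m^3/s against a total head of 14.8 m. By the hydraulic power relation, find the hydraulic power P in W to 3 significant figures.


Approach: apply the hydraulic power relation, P = rho*g*Q*H.
P = 1000 * 9.81 * 0.0233 * 14.8 = 3380 W
Therefore the hydraulic power P = 3380 W.


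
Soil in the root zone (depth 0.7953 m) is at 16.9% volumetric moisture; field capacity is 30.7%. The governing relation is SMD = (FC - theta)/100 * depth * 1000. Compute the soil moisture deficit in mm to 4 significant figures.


SMD = (30.7 - 16.9)/100 * 0.7953 * 1000 = 109.8 mm
Therefore the soil moisture deficit = 109.8 mm.


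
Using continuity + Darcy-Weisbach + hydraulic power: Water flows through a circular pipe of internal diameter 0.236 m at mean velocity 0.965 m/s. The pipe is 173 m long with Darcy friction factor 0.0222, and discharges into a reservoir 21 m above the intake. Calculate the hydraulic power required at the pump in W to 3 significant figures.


Approach: apply continuity + Darcy-Weisbach + hydraulic power, Q = A*v; hf = f*(L/D)*(v^2/(2g)); H = static + hf; P = rho*g*Q*H.
Step 1 — flow rate (continuity, Q = A*v):
  A = pi*(0.236/2)^2 = 0.043744 m^2
  Q = 0.043744 * 0.965 = 0.042213 m^3/s
Step 2 — friction head loss (Darcy-Weisbach):
  hf = 0.0222 * (173/0.236) * (0.965^2 / (2*9.81))
  hf = 0.77240 m
Step 3 — total head: H = 21 + 0.77240 = 21.772 m
Step 4 — hydraulic power (P = rho*g*Q*H):
  P = 1000 * 9.81 * 0.042213 * 21.772 = 9020 W
Therefore the hydraulic power required at the pump = 9020 W.


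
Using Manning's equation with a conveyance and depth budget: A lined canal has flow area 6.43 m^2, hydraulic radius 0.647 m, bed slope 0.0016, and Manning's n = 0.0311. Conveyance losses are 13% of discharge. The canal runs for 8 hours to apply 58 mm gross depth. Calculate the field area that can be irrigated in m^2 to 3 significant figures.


Approach: apply Manning's equation with a conveyance and depth budget, Q = (1/n)*A*R^(2/3)*S^(1/2); Q_field = Q*(1-loss); Area = Q_field*t/(d/1000).
Step 1 — canal discharge (Manning's equation):
  Q = (1/0.0311) * 6.43 * 0.647^(2/3) * 0.0016^(1/2) = 6.1865 m^3/s
Step 2 — delivered flow: Q_field = 6.1865*(1 - 13/100) = 5.3823 m^3/s
Step 3 — volume delivered: V = 5.3823 * 8*3600 = 155010 m^3
Step 4 — area served: A = V / (depth/1000) = 155010 / 0.058 = 2670000 m^2
Therefore the field area that can be irrigated = 2670000 m^2.


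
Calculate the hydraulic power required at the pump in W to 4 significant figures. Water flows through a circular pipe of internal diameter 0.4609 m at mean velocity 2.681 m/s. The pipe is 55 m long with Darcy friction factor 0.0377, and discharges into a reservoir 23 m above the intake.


Approach: apply continuity + Darcy-Weisbach + hydraulic power, Q = A*v; hf = f*(L/D)*(v^2/(2g)); H = static + hf; P = rho*g*Q*H.
Step 1 — flow rate (continuity, Q = A*v):
  A = pi*(0.4609/2)^2 = 0.166841 m^2
  Q = 0.166841 * 2.681 = 0.447301 m^3/s
Step 2 — friction head loss (Darcy-Weisbach):
  hf = 0.0377 * (55/0.4609) * (2.681^2 / (2*9.81))
  hf = 1.64813 m
Step 3 — total head: H = 23 + 1.64813 = 24.6481 m
Step 4 — hydraulic power (P = rho*g*Q*H):
  P = 1000 * 9.81 * 0.447301 * 24.6481 = 108200 W
Therefore the hydraulic power required at the pump = 108200 W.


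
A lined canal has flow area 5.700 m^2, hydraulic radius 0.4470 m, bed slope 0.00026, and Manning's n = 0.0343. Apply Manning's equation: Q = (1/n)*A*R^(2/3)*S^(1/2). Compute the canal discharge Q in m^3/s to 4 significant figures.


Q = (1/0.0343) * 5.700 * 0.4470^(2/3) * 0.00026^(1/2) = 1.567 m^3/s
Therefore the canal discharge Q = 1.567 m^3/s.


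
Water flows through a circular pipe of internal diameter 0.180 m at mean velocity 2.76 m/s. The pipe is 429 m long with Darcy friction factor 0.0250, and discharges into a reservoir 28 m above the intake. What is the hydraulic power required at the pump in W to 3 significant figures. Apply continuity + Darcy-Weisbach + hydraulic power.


Approach: apply continuity + Darcy-Weisbach + hydraulic power, Q = A*v; hf = f*(L/D)*(v^2/(2g)); H = static + hf; P = rho*g*Q*H.
Step 1 — flow rate (continuity, Q = A*v):
  A = pi*(0.180/2)^2 = 0.025447 m^2
  Q = 0.025447 * 2.76 = 0.070233 m^3/s
Step 2 — friction head loss (Darcy-Weisbach):
  hf = 0.0250 * (429/0.180) * (2.76^2 / (2*9.81))
  hf = 23.134 m
Step 3 — total head: H = 28 + 23.134 = 51.134 m
Step 4 — hydraulic power (P = rho*g*Q*H):
  P = 1000 * 9.81 * 0.070233 * 51.134 = 35200 W
Therefore the hydraulic power required at the pump = 35200 W.
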